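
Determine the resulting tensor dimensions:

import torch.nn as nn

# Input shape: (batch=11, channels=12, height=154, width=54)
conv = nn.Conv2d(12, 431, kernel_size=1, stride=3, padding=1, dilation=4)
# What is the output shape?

Input shape: (11, 12, 154, 54)
Output shape: (11, 431, 52, 19)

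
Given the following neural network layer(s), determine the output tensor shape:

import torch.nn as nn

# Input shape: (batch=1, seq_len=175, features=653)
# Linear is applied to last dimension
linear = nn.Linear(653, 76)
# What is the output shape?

Input shape: (1, 175, 653)
Output shape: (1, 175, 76)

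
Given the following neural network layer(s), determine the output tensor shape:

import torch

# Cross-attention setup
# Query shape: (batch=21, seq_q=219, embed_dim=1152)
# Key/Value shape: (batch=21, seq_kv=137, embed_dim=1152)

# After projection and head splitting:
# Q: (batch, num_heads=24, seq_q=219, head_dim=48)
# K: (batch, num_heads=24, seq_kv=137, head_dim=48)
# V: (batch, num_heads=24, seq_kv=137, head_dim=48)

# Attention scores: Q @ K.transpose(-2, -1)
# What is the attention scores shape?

Input shape: (21, 219, 1152)
Output shape: (21, 24, 219, 137)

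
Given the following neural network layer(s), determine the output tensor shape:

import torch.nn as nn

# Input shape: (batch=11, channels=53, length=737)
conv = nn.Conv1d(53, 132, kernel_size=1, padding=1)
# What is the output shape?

Input shape: (11, 53, 737)
Output shape: (11, 132, 739)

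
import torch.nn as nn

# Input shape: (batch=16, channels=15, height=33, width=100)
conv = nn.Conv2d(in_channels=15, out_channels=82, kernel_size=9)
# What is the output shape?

Input shape: (16, 15, 33, 100)
Output shape: (16, 82, 25, 92)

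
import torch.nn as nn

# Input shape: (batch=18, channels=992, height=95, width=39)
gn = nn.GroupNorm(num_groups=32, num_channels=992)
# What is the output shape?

Input shape: (18, 992, 95, 39)
Output shape: (18, 992, 95, 39)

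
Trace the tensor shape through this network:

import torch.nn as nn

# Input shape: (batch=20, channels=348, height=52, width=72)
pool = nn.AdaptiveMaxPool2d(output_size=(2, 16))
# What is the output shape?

Input shape: (20, 348, 52, 72)
Output shape: (20, 348, 2, 16)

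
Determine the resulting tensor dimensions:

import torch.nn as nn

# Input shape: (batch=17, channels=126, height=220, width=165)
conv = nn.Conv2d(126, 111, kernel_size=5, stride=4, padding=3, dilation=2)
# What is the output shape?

Input shape: (17, 126, 220, 165)
Output shape: (17, 111, 55, 41)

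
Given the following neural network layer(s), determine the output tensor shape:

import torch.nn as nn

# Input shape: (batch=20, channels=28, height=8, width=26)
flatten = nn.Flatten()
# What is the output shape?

Input shape: (20, 28, 8, 26)
Output shape: (20, 5824)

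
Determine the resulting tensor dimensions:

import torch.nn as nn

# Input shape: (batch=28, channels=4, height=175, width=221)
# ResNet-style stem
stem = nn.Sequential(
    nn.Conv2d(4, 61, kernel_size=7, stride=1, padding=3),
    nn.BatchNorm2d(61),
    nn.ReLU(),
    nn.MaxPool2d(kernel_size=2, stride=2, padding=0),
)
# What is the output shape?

Input shape: (28, 4, 175, 221)
  -> after Conv2d 7x7 stride=1: (28, 61, 175, 221)
Output shape: (28, 61, 87, 110)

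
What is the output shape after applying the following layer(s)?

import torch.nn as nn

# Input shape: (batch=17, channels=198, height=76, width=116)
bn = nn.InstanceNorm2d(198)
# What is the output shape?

Input shape: (17, 198, 76, 116)
Output shape: (17, 198, 76, 116)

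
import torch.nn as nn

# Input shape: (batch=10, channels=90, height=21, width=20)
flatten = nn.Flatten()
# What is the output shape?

Input shape: (10, 90, 21, 20)
Output shape: (10, 37800)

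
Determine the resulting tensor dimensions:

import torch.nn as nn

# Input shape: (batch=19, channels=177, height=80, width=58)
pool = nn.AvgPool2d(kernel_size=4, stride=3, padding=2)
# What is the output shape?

Input shape: (19, 177, 80, 58)
Output shape: (19, 177, 27, 20)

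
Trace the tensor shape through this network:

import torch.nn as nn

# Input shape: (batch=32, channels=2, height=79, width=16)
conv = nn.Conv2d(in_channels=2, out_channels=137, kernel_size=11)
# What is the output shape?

Input shape: (32, 2, 79, 16)
Output shape: (32, 137, 69, 6)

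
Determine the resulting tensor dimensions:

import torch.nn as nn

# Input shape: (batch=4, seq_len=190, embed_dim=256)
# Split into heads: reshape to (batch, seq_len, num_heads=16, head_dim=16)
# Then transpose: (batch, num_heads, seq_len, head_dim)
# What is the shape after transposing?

Input shape: (4, 190, 256)
  -> after reshape: (4, 190, 16, 16)
Output shape: (4, 16, 190, 16)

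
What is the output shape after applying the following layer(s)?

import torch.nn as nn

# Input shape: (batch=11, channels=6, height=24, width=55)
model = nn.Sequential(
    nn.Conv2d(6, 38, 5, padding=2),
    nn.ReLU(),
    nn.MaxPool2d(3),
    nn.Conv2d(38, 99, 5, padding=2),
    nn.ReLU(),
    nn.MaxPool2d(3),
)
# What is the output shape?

Input shape: (11, 6, 24, 55)
  -> after first Conv2d: (11, 38, 24, 55)
  -> after first MaxPool2d: (11, 38, 8, 18)
  -> after second Conv2d: (11, 99, 8, 18)
Output shape: (11, 99, 2, 6)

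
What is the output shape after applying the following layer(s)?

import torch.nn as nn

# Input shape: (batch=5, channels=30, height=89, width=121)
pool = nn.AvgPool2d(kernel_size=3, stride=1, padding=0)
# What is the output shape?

Input shape: (5, 30, 89, 121)
Output shape: (5, 30, 87, 119)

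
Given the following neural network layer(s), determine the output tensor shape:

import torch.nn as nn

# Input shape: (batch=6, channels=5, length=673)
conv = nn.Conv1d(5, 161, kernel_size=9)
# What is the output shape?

Input shape: (6, 5, 673)
Output shape: (6, 161, 665)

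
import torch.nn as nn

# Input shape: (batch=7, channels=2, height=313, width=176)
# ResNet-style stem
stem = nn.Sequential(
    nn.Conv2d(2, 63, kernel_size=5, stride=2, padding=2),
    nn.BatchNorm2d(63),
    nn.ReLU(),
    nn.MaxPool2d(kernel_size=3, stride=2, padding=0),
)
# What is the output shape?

Input shape: (7, 2, 313, 176)
  -> after Conv2d 5x5 stride=2: (7, 63, 157, 88)
Output shape: (7, 63, 78, 43)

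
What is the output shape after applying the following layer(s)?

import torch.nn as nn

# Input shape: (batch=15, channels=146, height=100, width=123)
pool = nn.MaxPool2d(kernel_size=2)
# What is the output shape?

Input shape: (15, 146, 100, 123)
Output shape: (15, 146, 50, 61)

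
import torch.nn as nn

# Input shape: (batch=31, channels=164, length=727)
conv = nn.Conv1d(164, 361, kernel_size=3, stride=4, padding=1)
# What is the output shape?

Input shape: (31, 164, 727)
Output shape: (31, 361, 182)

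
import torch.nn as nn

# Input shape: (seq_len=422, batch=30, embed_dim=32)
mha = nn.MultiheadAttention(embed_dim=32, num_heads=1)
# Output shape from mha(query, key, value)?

Input shape: (422, 30, 32)
Output shape: (422, 30, 32)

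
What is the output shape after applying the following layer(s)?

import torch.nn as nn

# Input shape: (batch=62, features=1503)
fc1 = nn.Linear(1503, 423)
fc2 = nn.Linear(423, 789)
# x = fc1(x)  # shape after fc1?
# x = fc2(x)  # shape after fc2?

Input shape: (62, 1503)
  -> after fc1: (62, 423)
Output shape: (62, 789)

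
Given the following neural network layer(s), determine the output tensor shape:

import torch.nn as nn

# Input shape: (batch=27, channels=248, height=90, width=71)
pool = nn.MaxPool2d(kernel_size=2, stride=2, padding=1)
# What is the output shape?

Input shape: (27, 248, 90, 71)
Output shape: (27, 248, 46, 36)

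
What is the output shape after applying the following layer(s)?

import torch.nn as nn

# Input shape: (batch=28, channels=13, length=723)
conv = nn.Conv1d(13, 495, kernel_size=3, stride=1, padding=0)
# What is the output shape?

Input shape: (28, 13, 723)
Output shape: (28, 495, 721)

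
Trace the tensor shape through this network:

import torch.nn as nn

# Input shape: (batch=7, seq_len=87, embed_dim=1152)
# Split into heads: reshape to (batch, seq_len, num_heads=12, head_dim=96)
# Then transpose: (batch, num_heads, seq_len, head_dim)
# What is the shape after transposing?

Input shape: (7, 87, 1152)
  -> after reshape: (7, 87, 12, 96)
Output shape: (7, 12, 87, 96)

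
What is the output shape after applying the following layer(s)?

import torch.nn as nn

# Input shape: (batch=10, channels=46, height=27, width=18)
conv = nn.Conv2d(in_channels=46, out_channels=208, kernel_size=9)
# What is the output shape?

Input shape: (10, 46, 27, 18)
Output shape: (10, 208, 19, 10)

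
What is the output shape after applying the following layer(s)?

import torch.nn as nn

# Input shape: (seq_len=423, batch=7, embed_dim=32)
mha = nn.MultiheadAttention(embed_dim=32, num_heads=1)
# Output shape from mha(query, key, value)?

Input shape: (423, 7, 32)
Output shape: (423, 7, 32)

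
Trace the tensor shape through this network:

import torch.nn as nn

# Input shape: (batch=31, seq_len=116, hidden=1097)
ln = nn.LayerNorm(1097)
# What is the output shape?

Input shape: (31, 116, 1097)
Output shape: (31, 116, 1097)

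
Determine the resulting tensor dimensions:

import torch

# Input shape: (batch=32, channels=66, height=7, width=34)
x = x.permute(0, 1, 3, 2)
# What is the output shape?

Input shape: (32, 66, 7, 34)
Output shape: (32, 66, 34, 7)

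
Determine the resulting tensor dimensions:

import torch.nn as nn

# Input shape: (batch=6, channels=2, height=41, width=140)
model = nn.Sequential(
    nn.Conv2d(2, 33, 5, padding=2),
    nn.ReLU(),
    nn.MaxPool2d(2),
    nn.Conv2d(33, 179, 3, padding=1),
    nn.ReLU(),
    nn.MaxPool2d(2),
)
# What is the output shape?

Input shape: (6, 2, 41, 140)
  -> after first Conv2d: (6, 33, 41, 140)
  -> after first MaxPool2d: (6, 33, 20, 70)
  -> after second Conv2d: (6, 179, 20, 70)
Output shape: (6, 179, 10, 35)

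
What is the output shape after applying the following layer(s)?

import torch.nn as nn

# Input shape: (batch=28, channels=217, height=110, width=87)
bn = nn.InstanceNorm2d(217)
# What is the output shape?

Input shape: (28, 217, 110, 87)
Output shape: (28, 217, 110, 87)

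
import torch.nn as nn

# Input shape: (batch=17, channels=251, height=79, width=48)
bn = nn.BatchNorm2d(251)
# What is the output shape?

Input shape: (17, 251, 79, 48)
Output shape: (17, 251, 79, 48)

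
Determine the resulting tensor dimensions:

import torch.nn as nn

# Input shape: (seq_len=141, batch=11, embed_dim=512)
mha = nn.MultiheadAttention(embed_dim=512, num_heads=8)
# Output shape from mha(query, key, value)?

Input shape: (141, 11, 512)
Output shape: (141, 11, 512)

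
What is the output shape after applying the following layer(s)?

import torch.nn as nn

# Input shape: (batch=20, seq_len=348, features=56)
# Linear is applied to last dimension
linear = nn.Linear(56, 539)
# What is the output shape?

Input shape: (20, 348, 56)
Output shape: (20, 348, 539)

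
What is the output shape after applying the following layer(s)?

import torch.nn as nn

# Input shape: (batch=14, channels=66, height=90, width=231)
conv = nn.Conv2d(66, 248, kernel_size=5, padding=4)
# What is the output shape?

Input shape: (14, 66, 90, 231)
Output shape: (14, 248, 94, 235)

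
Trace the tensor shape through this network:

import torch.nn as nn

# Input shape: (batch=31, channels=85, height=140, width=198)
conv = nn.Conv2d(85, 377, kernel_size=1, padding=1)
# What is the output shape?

Input shape: (31, 85, 140, 198)
Output shape: (31, 377, 142, 200)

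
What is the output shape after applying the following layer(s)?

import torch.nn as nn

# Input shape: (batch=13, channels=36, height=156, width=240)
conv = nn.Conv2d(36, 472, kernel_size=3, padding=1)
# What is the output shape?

Input shape: (13, 36, 156, 240)
Output shape: (13, 472, 156, 240)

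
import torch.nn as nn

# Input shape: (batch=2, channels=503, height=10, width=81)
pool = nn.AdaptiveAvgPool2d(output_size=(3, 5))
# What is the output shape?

Input shape: (2, 503, 10, 81)
Output shape: (2, 503, 3, 5)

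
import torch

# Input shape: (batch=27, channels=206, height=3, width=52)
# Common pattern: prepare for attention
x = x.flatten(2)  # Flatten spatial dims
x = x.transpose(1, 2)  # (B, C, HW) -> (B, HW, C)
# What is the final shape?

Input shape: (27, 206, 3, 52)
  -> after flatten(2): (27, 206, 156)
Output shape: (27, 156, 206)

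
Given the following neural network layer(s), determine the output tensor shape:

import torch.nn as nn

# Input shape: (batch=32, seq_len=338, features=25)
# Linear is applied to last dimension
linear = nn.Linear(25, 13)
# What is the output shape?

Input shape: (32, 338, 25)
Output shape: (32, 338, 13)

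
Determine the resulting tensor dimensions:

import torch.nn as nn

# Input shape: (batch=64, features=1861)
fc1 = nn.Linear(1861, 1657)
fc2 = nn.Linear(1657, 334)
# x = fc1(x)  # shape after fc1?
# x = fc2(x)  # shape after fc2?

Input shape: (64, 1861)
  -> after fc1: (64, 1657)
Output shape: (64, 334)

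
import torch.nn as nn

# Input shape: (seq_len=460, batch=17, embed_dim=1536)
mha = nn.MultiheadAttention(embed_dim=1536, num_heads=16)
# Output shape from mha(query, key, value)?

Input shape: (460, 17, 1536)
Output shape: (460, 17, 1536)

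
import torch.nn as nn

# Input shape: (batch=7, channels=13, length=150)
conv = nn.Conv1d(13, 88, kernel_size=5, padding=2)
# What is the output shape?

Input shape: (7, 13, 150)
Output shape: (7, 88, 150)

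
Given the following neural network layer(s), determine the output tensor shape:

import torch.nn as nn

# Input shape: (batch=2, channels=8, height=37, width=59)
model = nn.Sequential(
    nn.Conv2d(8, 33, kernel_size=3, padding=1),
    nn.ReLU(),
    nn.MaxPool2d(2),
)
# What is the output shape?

Input shape: (2, 8, 37, 59)
  -> after Conv2d: (2, 33, 37, 59)
  -> after ReLU: (2, 33, 37, 59)
Output shape: (2, 33, 18, 29)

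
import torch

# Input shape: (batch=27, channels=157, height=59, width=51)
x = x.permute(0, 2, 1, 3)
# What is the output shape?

Input shape: (27, 157, 59, 51)
Output shape: (27, 59, 157, 51)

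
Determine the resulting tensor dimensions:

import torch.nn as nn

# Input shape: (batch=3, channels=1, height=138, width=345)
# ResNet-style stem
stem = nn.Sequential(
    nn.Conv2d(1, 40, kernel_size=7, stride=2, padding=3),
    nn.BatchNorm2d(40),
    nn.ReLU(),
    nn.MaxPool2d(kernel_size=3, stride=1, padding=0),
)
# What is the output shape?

Input shape: (3, 1, 138, 345)
  -> after Conv2d 7x7 stride=2: (3, 40, 69, 173)
Output shape: (3, 40, 67, 171)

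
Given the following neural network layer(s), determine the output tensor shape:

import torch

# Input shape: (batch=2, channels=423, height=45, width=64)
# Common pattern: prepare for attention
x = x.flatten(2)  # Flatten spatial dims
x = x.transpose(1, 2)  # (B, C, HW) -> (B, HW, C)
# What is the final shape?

Input shape: (2, 423, 45, 64)
  -> after flatten(2): (2, 423, 2880)
Output shape: (2, 2880, 423)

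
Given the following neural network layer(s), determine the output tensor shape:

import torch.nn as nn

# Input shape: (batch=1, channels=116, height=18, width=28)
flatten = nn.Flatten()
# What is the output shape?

Input shape: (1, 116, 18, 28)
Output shape: (1, 58464)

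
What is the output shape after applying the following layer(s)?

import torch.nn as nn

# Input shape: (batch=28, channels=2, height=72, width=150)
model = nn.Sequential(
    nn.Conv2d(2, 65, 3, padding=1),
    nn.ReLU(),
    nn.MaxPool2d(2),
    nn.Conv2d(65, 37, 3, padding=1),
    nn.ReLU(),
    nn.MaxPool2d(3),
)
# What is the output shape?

Input shape: (28, 2, 72, 150)
  -> after first Conv2d: (28, 65, 72, 150)
  -> after first MaxPool2d: (28, 65, 36, 75)
  -> after second Conv2d: (28, 37, 36, 75)
Output shape: (28, 37, 12, 25)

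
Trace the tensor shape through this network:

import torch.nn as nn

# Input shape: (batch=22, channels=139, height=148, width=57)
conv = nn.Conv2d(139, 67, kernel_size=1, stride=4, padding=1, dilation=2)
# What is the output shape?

Input shape: (22, 139, 148, 57)
Output shape: (22, 67, 38, 15)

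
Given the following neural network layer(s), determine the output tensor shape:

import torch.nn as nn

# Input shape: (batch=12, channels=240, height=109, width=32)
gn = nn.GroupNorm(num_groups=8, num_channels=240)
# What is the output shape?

Input shape: (12, 240, 109, 32)
Output shape: (12, 240, 109, 32)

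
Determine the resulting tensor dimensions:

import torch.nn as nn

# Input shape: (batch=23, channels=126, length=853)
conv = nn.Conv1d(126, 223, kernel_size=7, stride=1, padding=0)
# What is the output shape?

Input shape: (23, 126, 853)
Output shape: (23, 223, 847)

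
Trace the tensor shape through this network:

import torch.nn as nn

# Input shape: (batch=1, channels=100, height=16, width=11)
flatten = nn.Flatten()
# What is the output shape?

Input shape: (1, 100, 16, 11)
Output shape: (1, 17600)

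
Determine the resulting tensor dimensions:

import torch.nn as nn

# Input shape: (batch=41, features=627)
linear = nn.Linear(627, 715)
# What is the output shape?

Input shape: (41, 627)
Output shape: (41, 715)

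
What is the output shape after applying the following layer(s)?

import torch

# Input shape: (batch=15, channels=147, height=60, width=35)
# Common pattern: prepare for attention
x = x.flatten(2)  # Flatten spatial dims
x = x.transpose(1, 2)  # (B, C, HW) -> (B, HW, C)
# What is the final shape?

Input shape: (15, 147, 60, 35)
  -> after flatten(2): (15, 147, 2100)
Output shape: (15, 2100, 147)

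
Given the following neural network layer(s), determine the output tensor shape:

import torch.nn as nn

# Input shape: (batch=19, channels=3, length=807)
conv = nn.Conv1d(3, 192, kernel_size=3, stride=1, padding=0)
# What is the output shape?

Input shape: (19, 3, 807)
Output shape: (19, 192, 805)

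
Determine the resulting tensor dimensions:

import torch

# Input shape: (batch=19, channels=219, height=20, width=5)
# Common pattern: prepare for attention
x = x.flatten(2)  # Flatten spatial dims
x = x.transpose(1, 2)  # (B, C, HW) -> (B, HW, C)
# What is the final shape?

Input shape: (19, 219, 20, 5)
  -> after flatten(2): (19, 219, 100)
Output shape: (19, 100, 219)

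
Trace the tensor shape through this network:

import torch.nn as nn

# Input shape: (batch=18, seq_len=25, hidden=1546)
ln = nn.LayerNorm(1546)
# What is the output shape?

Input shape: (18, 25, 1546)
Output shape: (18, 25, 1546)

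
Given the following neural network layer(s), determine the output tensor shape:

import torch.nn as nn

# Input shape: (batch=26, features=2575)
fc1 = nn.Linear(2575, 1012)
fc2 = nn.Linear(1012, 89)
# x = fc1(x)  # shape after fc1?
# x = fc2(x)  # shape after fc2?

Input shape: (26, 2575)
  -> after fc1: (26, 1012)
Output shape: (26, 89)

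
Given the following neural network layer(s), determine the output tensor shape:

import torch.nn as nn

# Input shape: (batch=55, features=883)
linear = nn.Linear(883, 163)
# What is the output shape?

Input shape: (55, 883)
Output shape: (55, 163)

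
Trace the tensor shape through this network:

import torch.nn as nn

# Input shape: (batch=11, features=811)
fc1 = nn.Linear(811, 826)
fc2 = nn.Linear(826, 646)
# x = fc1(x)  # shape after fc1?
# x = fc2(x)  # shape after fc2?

Input shape: (11, 811)
  -> after fc1: (11, 826)
Output shape: (11, 646)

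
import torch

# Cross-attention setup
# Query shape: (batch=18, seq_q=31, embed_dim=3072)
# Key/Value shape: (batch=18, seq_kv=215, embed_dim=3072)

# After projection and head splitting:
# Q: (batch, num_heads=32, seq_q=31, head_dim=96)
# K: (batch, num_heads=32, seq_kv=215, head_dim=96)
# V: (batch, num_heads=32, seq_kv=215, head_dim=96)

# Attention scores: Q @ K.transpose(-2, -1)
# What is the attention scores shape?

Input shape: (18, 31, 3072)
Output shape: (18, 32, 31, 215)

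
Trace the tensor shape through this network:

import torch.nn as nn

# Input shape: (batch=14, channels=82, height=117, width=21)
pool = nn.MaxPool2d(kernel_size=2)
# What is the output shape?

Input shape: (14, 82, 117, 21)
Output shape: (14, 82, 58, 10)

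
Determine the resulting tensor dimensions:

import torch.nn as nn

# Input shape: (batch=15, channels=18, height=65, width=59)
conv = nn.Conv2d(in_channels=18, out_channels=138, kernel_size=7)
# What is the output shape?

Input shape: (15, 18, 65, 59)
Output shape: (15, 138, 59, 53)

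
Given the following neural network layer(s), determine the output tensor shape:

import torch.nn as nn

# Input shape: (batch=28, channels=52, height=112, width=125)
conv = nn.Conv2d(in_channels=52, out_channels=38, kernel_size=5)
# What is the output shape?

Input shape: (28, 52, 112, 125)
Output shape: (28, 38, 108, 121)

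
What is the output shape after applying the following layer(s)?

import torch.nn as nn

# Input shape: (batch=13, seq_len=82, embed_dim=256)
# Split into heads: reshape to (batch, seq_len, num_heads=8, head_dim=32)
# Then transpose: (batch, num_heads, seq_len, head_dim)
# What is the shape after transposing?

Input shape: (13, 82, 256)
  -> after reshape: (13, 82, 8, 32)
Output shape: (13, 8, 82, 32)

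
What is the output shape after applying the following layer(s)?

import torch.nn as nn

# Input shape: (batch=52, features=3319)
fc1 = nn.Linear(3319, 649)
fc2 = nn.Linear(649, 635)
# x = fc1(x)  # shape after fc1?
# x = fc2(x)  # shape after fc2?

Input shape: (52, 3319)
  -> after fc1: (52, 649)
Output shape: (52, 635)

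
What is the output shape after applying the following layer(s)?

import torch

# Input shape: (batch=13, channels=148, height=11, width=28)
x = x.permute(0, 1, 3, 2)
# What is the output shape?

Input shape: (13, 148, 11, 28)
Output shape: (13, 148, 28, 11)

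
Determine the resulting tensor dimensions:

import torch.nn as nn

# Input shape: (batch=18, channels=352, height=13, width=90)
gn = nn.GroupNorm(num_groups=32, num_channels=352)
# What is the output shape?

Input shape: (18, 352, 13, 90)
Output shape: (18, 352, 13, 90)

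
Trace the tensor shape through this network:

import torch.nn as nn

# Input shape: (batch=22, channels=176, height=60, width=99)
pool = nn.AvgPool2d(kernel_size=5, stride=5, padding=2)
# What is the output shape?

Input shape: (22, 176, 60, 99)
Output shape: (22, 176, 12, 20)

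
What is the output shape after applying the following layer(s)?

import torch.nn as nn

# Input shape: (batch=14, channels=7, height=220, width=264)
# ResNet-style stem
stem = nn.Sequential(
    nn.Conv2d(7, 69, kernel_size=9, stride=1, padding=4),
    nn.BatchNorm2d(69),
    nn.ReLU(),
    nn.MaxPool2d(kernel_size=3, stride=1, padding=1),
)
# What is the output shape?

Input shape: (14, 7, 220, 264)
  -> after Conv2d 9x9 stride=1: (14, 69, 220, 264)
Output shape: (14, 69, 220, 264)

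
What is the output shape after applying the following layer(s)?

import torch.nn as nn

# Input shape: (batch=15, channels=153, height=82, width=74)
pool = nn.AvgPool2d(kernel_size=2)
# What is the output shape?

Input shape: (15, 153, 82, 74)
Output shape: (15, 153, 41, 37)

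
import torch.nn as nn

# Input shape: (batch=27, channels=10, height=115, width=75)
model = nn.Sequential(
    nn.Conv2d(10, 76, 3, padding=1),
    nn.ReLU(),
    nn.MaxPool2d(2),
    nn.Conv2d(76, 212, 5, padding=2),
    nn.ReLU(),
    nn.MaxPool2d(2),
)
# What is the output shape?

Input shape: (27, 10, 115, 75)
  -> after first Conv2d: (27, 76, 115, 75)
  -> after first MaxPool2d: (27, 76, 57, 37)
  -> after second Conv2d: (27, 212, 57, 37)
Output shape: (27, 212, 28, 18)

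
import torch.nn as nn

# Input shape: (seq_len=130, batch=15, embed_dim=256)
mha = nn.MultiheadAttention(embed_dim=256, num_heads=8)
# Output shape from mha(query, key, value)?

Input shape: (130, 15, 256)
Output shape: (130, 15, 256)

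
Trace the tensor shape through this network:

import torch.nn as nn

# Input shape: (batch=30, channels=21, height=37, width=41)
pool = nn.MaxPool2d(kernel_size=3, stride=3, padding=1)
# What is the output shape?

Input shape: (30, 21, 37, 41)
Output shape: (30, 21, 13, 14)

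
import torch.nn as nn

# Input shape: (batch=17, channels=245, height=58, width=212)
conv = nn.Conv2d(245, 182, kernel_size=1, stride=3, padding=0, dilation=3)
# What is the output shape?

Input shape: (17, 245, 58, 212)
Output shape: (17, 182, 20, 71)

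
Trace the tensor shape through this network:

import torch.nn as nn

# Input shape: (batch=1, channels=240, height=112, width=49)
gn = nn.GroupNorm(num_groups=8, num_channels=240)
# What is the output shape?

Input shape: (1, 240, 112, 49)
Output shape: (1, 240, 112, 49)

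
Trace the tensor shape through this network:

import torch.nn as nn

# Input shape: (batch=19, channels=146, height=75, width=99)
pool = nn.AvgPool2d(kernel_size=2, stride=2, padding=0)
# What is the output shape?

Input shape: (19, 146, 75, 99)
Output shape: (19, 146, 37, 49)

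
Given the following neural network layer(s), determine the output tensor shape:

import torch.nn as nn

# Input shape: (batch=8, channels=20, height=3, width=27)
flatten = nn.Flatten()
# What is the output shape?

Input shape: (8, 20, 3, 27)
Output shape: (8, 1620)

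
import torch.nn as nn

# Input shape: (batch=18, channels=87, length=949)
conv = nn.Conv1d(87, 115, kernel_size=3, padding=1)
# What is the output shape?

Input shape: (18, 87, 949)
Output shape: (18, 115, 949)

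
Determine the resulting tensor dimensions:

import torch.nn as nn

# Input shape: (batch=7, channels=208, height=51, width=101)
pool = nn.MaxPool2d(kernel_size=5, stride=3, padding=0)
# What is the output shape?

Input shape: (7, 208, 51, 101)
Output shape: (7, 208, 16, 33)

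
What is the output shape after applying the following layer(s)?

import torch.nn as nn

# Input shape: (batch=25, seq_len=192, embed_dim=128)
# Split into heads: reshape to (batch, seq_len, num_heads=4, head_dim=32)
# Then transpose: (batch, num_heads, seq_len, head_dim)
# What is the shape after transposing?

Input shape: (25, 192, 128)
  -> after reshape: (25, 192, 4, 32)
Output shape: (25, 4, 192, 32)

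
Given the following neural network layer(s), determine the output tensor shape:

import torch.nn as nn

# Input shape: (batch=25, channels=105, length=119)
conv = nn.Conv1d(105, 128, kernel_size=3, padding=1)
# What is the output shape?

Input shape: (25, 105, 119)
Output shape: (25, 128, 119)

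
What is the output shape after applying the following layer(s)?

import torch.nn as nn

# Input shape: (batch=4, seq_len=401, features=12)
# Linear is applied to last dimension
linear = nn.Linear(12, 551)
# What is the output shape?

Input shape: (4, 401, 12)
Output shape: (4, 401, 551)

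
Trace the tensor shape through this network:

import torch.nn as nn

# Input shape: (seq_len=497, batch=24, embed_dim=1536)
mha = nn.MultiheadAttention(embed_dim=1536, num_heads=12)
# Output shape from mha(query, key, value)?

Input shape: (497, 24, 1536)
Output shape: (497, 24, 1536)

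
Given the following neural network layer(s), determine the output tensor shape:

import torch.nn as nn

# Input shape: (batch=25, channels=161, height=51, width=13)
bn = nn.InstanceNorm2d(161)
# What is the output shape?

Input shape: (25, 161, 51, 13)
Output shape: (25, 161, 51, 13)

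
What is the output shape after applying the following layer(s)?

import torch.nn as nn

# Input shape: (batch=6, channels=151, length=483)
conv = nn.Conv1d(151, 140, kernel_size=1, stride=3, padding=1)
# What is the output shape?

Input shape: (6, 151, 483)
Output shape: (6, 140, 162)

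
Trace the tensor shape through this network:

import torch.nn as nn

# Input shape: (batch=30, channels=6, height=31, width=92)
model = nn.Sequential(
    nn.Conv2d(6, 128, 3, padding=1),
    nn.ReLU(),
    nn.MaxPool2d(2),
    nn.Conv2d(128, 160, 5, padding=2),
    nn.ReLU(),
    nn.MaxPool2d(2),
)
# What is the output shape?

Input shape: (30, 6, 31, 92)
  -> after first Conv2d: (30, 128, 31, 92)
  -> after first MaxPool2d: (30, 128, 15, 46)
  -> after second Conv2d: (30, 160, 15, 46)
Output shape: (30, 160, 7, 23)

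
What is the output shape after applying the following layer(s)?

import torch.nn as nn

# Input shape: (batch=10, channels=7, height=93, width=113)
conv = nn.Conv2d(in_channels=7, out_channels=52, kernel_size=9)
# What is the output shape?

Input shape: (10, 7, 93, 113)
Output shape: (10, 52, 85, 105)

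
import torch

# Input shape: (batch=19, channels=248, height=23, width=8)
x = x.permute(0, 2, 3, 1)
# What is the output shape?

Input shape: (19, 248, 23, 8)
Output shape: (19, 23, 8, 248)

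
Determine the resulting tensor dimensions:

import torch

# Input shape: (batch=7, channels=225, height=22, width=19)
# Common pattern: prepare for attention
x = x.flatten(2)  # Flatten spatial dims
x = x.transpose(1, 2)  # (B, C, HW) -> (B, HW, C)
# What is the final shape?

Input shape: (7, 225, 22, 19)
  -> after flatten(2): (7, 225, 418)
Output shape: (7, 418, 225)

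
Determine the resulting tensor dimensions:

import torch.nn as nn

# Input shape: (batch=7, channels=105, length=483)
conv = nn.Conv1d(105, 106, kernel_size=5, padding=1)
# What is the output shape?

Input shape: (7, 105, 483)
Output shape: (7, 106, 481)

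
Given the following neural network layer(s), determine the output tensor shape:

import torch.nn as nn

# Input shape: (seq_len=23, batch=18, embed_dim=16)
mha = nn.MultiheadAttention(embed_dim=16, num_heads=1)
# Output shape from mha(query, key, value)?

Input shape: (23, 18, 16)
Output shape: (23, 18, 16)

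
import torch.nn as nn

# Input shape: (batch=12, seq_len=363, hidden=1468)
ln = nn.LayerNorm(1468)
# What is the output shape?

Input shape: (12, 363, 1468)
Output shape: (12, 363, 1468)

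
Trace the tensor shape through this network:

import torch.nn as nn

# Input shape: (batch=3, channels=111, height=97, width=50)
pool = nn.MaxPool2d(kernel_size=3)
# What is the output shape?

Input shape: (3, 111, 97, 50)
Output shape: (3, 111, 32, 16)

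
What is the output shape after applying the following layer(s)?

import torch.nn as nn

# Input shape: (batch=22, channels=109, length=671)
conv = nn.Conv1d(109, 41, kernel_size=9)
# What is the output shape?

Input shape: (22, 109, 671)
Output shape: (22, 41, 663)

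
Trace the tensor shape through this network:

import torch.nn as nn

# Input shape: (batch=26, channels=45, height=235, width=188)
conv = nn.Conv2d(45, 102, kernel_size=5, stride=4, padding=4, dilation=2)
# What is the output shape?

Input shape: (26, 45, 235, 188)
Output shape: (26, 102, 59, 47)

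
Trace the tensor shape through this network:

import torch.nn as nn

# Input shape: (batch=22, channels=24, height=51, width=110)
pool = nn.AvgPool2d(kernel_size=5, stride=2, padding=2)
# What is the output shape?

Input shape: (22, 24, 51, 110)
Output shape: (22, 24, 26, 55)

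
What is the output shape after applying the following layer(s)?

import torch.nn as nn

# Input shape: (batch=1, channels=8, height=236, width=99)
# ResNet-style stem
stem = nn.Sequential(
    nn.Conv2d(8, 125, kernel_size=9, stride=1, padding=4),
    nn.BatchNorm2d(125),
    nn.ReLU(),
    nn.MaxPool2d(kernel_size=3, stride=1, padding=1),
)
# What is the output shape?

Input shape: (1, 8, 236, 99)
  -> after Conv2d 9x9 stride=1: (1, 125, 236, 99)
Output shape: (1, 125, 236, 99)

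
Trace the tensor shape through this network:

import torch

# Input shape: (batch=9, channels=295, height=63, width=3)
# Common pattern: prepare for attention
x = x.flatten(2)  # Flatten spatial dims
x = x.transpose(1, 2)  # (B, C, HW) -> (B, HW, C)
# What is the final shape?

Input shape: (9, 295, 63, 3)
  -> after flatten(2): (9, 295, 189)
Output shape: (9, 189, 295)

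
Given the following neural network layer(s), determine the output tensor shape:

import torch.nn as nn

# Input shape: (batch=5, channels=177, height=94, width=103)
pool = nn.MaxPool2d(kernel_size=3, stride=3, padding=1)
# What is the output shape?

Input shape: (5, 177, 94, 103)
Output shape: (5, 177, 32, 35)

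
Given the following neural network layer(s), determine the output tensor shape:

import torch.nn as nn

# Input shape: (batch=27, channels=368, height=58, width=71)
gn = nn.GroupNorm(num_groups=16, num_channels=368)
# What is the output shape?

Input shape: (27, 368, 58, 71)
Output shape: (27, 368, 58, 71)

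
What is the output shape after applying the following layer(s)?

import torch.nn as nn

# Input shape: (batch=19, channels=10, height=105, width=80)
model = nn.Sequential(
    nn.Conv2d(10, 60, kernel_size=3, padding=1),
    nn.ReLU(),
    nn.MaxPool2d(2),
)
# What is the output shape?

Input shape: (19, 10, 105, 80)
  -> after Conv2d: (19, 60, 105, 80)
  -> after ReLU: (19, 60, 105, 80)
Output shape: (19, 60, 52, 40)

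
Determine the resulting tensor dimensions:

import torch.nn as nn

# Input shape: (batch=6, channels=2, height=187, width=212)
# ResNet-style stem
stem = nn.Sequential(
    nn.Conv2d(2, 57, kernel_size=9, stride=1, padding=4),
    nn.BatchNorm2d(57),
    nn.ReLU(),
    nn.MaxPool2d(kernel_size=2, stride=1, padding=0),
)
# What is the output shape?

Input shape: (6, 2, 187, 212)
  -> after Conv2d 9x9 stride=1: (6, 57, 187, 212)
Output shape: (6, 57, 186, 211)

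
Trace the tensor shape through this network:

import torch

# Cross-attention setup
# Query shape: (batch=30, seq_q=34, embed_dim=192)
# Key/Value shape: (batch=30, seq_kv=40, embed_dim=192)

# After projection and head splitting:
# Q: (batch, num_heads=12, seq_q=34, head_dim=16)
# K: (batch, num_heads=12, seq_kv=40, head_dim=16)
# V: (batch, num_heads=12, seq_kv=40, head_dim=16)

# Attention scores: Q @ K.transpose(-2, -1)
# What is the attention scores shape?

Input shape: (30, 34, 192)
Output shape: (30, 12, 34, 40)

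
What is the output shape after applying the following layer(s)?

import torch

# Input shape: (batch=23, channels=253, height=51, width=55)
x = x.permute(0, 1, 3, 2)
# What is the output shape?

Input shape: (23, 253, 51, 55)
Output shape: (23, 253, 55, 51)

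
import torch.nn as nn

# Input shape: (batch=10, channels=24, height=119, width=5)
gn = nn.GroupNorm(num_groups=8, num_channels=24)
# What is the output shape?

Input shape: (10, 24, 119, 5)
Output shape: (10, 24, 119, 5)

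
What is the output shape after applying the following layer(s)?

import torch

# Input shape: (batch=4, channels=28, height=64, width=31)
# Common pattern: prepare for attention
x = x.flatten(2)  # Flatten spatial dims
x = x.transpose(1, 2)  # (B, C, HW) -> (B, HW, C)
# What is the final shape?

Input shape: (4, 28, 64, 31)
  -> after flatten(2): (4, 28, 1984)
Output shape: (4, 1984, 28)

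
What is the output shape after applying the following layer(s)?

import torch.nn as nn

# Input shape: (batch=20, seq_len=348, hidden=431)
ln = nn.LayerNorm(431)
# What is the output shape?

Input shape: (20, 348, 431)
Output shape: (20, 348, 431)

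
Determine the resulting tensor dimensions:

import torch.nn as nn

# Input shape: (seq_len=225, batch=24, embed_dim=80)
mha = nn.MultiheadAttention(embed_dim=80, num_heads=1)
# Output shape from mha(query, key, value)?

Input shape: (225, 24, 80)
Output shape: (225, 24, 80)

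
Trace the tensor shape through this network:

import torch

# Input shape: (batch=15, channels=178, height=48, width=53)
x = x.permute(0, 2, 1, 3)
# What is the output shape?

Input shape: (15, 178, 48, 53)
Output shape: (15, 48, 178, 53)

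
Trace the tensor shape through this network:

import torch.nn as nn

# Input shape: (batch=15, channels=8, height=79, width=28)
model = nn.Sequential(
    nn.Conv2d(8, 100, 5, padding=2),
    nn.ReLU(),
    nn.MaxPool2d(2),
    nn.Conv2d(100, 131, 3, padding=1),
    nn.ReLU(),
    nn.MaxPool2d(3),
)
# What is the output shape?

Input shape: (15, 8, 79, 28)
  -> after first Conv2d: (15, 100, 79, 28)
  -> after first MaxPool2d: (15, 100, 39, 14)
  -> after second Conv2d: (15, 131, 39, 14)
Output shape: (15, 131, 13, 4)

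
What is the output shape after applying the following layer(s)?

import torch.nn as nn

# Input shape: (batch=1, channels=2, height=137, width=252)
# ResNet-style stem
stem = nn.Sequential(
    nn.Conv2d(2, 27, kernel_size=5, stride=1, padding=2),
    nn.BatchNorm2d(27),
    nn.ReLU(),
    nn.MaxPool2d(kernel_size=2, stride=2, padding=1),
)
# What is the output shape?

Input shape: (1, 2, 137, 252)
  -> after Conv2d 5x5 stride=1: (1, 27, 137, 252)
Output shape: (1, 27, 69, 127)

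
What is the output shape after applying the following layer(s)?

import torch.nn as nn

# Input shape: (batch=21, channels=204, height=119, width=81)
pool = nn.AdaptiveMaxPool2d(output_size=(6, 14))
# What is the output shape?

Input shape: (21, 204, 119, 81)
Output shape: (21, 204, 6, 14)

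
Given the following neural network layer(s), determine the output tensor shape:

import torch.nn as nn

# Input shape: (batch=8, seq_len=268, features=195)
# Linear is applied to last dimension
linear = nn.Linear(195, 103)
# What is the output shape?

Input shape: (8, 268, 195)
Output shape: (8, 268, 103)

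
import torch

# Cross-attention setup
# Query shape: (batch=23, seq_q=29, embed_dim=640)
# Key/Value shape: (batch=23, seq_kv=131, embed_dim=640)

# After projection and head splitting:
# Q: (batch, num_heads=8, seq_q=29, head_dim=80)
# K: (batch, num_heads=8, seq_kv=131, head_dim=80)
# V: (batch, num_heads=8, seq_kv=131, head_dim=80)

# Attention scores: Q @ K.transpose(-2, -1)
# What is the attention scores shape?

Input shape: (23, 29, 640)
Output shape: (23, 8, 29, 131)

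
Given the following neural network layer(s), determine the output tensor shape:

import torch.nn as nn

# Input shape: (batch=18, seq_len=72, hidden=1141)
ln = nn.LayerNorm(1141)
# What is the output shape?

Input shape: (18, 72, 1141)
Output shape: (18, 72, 1141)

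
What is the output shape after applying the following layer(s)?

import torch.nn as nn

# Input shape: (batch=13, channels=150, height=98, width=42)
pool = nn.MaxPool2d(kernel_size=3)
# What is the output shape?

Input shape: (13, 150, 98, 42)
Output shape: (13, 150, 32, 14)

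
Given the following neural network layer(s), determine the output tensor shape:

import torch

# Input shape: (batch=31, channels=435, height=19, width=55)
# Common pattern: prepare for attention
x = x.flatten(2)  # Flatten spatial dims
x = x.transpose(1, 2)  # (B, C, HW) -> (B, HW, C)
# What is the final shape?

Input shape: (31, 435, 19, 55)
  -> after flatten(2): (31, 435, 1045)
Output shape: (31, 1045, 435)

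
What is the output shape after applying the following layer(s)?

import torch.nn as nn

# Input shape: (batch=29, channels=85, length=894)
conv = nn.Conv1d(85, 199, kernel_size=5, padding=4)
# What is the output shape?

Input shape: (29, 85, 894)
Output shape: (29, 199, 898)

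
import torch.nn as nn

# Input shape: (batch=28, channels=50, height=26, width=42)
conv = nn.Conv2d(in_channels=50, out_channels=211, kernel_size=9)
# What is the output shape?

Input shape: (28, 50, 26, 42)
Output shape: (28, 211, 18, 34)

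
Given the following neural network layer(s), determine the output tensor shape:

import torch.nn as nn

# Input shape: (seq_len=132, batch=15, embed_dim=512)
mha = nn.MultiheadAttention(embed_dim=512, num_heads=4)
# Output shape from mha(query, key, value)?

Input shape: (132, 15, 512)
Output shape: (132, 15, 512)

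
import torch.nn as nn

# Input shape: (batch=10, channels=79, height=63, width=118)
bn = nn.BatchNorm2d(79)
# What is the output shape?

Input shape: (10, 79, 63, 118)
Output shape: (10, 79, 63, 118)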